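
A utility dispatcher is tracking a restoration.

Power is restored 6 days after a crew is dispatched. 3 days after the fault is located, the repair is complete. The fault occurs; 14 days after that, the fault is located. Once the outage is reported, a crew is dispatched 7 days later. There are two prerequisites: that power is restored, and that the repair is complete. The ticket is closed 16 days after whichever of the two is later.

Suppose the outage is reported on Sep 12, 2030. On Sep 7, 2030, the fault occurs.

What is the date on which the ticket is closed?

Oct 11, 2030

The outage is reported: Sep 12, 2030.
A crew is dispatched: Sep 12, 2030 + 7 days = Sep 19, 2030.
Power is restored: Sep 19, 2030 + 6 days = Sep 25, 2030.
The fault occurs: Sep 7, 2030.
The fault is located: Sep 7, 2030 + 14 days = Sep 21, 2030.
The repair is complete: Sep 21, 2030 + 3 days = Sep 24, 2030.
Both prerequisites met — power is restored (Sep 25, 2030), the repair is complete (Sep 24, 2030); the later is Sep 25, 2030.
The ticket is closed: Sep 25, 2030 + 16 days = Oct 11, 2030.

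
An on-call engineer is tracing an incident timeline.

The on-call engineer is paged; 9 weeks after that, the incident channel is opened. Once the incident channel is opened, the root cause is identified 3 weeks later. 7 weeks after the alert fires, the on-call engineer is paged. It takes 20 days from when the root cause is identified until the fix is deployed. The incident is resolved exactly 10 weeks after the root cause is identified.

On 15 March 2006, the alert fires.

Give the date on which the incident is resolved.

4 October 2006

The alert fires: Mar 15, 2006.
The on-call engineer is paged: Mar 15, 2006 + 7 weeks = May 3, 2006.
The incident channel is opened: May 3, 2006 + 9 weeks = Jul 5, 2006.
The root cause is identified: Jul 5, 2006 + 3 weeks = Jul 26, 2006.
The incident is resolved: Jul 26, 2006 + 10 weeks = Oct 4, 2006.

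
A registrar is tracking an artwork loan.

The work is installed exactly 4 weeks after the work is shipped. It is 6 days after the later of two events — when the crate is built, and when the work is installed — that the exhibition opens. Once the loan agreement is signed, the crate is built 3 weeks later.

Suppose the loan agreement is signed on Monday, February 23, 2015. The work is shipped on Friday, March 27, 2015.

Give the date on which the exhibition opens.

Thursday, April 30, 2015

The loan agreement is signed: Feb 23, 2015.
The crate is built: Feb 23, 2015 + 3 weeks = Mar 16, 2015.
The work is shipped: Mar 27, 2015.
The work is installed: Mar 27, 2015 + 4 weeks = Apr 24, 2015.
Both prerequisites met — the crate is built (Mar 16, 2015), the work is installed (Apr 24, 2015); the later is Apr 24, 2015.
The exhibition opens: Apr 24, 2015 + 6 days = Apr 30, 2015.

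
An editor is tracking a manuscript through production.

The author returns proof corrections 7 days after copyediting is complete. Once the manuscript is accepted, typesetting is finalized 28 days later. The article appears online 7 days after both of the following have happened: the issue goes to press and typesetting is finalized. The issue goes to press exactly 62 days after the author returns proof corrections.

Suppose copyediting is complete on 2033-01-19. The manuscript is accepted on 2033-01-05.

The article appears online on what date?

Copyediting is complete: Jan 19, 2033.
The author returns proof corrections: Jan 19, 2033 + 7 days = Jan 26, 2033.
The issue goes to press: Jan 26, 2033 + 62 days = Mar 29, 2033.
The manuscript is accepted: Jan 5, 2033.
Typesetting is finalized: Jan 5, 2033 + 28 days = Feb 2, 2033.
Both prerequisites met — the issue goes to press (Mar 29, 2033), typesetting is finalized (Feb 2, 2033); the later is Mar 29, 2033.
The article appears online: Mar 29, 2033 + 7 days = Apr 5, 2033.

2033-04-05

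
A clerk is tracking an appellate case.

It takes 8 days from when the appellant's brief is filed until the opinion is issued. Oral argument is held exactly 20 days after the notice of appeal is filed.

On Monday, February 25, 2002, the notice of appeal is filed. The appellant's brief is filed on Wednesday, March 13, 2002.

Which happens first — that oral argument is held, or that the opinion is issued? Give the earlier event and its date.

Oral argument is held — Sunday, March 17, 2002

The notice of appeal is filed: Feb 25, 2002.
Oral argument is held: Feb 25, 2002 + 20 days = Mar 17, 2002.
The appellant's brief is filed: Mar 13, 2002.
The opinion is issued: Mar 13, 2002 + 8 days = Mar 21, 2002.
Comparing: oral argument is held on Mar 17, 2002 vs the opinion is issued on Mar 21, 2002. Earlier: oral argument is held.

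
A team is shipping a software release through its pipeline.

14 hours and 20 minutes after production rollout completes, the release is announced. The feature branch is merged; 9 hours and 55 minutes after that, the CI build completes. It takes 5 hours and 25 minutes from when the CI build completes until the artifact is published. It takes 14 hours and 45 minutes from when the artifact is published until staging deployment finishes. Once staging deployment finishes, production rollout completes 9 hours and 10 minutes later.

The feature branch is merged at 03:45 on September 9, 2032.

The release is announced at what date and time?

09:20 on September 11, 2032

The feature branch is merged: 03:45 Sep 9, 2032.
The CI build completes: 03:45 Sep 9, 2032 + 9h55m = 13:40 Sep 9, 2032.
The artifact is published: 13:40 Sep 9, 2032 + 5h25m = 19:05 Sep 9, 2032.
Staging deployment finishes: 19:05 Sep 9, 2032 + 14h45m = 09:50 Sep 10, 2032.
Production rollout completes: 09:50 Sep 10, 2032 + 9h10m = 19:00 Sep 10, 2032.
The release is announced: 19:00 Sep 10, 2032 + 14h20m = 09:20 Sep 11, 2032.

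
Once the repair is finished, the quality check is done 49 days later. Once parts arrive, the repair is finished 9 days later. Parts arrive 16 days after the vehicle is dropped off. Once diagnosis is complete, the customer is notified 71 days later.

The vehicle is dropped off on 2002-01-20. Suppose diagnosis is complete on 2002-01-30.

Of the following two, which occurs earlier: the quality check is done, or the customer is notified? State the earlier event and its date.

The vehicle is dropped off: Jan 20, 2002.
Parts arrive: Jan 20, 2002 + 16 days = Feb 5, 2002.
The repair is finished: Feb 5, 2002 + 9 days = Feb 14, 2002.
The quality check is done: Feb 14, 2002 + 49 days = Apr 4, 2002.
Diagnosis is complete: Jan 30, 2002.
The customer is notified: Jan 30, 2002 + 71 days = Apr 11, 2002.
Comparing: the quality check is done on Apr 4, 2002 vs the customer is notified on Apr 11, 2002. Earlier: the quality check is done.

The quality check is done — 2002-04-04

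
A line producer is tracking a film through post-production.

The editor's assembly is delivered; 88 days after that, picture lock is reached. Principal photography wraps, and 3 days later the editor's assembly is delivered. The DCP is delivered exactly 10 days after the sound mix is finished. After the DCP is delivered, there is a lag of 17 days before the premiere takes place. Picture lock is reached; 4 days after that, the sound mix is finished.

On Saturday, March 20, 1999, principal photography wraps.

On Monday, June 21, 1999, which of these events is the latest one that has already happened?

Picture lock is reached

Principal photography wraps: Mar 20, 1999.
The editor's assembly is delivered: Mar 20, 1999 + 3 days = Mar 23, 1999.
Picture lock is reached: Mar 23, 1999 + 88 days = Jun 19, 1999.
The sound mix is finished: Jun 19, 1999 + 4 days = Jun 23, 1999.
The DCP is delivered: Jun 23, 1999 + 10 days = Jul 3, 1999.
The premiere takes place: Jul 3, 1999 + 17 days = Jul 20, 1999.
Jun 21, 1999 falls between when picture lock is reached (Jun 19, 1999) and when the sound mix is finished (Jun 23, 1999).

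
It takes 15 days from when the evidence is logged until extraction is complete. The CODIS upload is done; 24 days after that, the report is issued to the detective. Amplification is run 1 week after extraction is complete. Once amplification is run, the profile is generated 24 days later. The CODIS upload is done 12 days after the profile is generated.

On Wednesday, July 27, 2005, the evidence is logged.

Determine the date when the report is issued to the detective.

Monday, October 17, 2005

The evidence is logged: Jul 27, 2005.
Extraction is complete: Jul 27, 2005 + 15 days = Aug 11, 2005.
Amplification is run: Aug 11, 2005 + 1 week = Aug 18, 2005.
The profile is generated: Aug 18, 2005 + 24 days = Sep 11, 2005.
The CODIS upload is done: Sep 11, 2005 + 12 days = Sep 23, 2005.
The report is issued to the detective: Sep 23, 2005 + 24 days = Oct 17, 2005.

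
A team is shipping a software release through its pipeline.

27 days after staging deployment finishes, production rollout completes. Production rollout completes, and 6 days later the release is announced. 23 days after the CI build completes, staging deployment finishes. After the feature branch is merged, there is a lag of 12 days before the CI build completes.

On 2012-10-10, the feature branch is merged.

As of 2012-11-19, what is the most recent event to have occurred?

The feature branch is merged: Oct 10, 2012.
The CI build completes: Oct 10, 2012 + 12 days = Oct 22, 2012.
Staging deployment finishes: Oct 22, 2012 + 23 days = Nov 14, 2012.
Production rollout completes: Nov 14, 2012 + 27 days = Dec 11, 2012.
The release is announced: Dec 11, 2012 + 6 days = Dec 17, 2012.
Nov 19, 2012 falls between when staging deployment finishes (Nov 14, 2012) and when production rollout completes (Dec 11, 2012).

Staging deployment finishes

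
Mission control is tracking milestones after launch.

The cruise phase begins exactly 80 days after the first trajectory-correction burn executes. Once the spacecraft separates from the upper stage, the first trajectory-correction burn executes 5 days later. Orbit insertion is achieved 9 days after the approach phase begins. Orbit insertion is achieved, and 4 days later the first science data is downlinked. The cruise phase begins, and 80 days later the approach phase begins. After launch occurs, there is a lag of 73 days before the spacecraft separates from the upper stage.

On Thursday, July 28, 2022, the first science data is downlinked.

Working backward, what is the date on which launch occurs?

Friday, November 19, 2021

The first science data is downlinked: Jul 28, 2022.
Orbit insertion is achieved: Jul 28, 2022 − 4 days = Jul 24, 2022.
The approach phase begins: Jul 24, 2022 − 9 days = Jul 15, 2022.
The cruise phase begins: Jul 15, 2022 − 80 days = Apr 26, 2022.
The first trajectory-correction burn executes: Apr 26, 2022 − 80 days = Feb 5, 2022.
The spacecraft separates from the upper stage: Feb 5, 2022 − 5 days = Jan 31, 2022.
Launch occurs: Jan 31, 2022 − 73 days = Nov 19, 2021.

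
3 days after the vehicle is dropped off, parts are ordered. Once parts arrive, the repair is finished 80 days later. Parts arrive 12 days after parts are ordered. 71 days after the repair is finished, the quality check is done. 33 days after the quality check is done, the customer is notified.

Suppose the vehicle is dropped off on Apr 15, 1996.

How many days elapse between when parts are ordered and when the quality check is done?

Causal path: parts are ordered → parts arrive → the repair is finished → the quality check is done.
Total delay along the path: 12 + 80 + 71 = 163 days.

163 days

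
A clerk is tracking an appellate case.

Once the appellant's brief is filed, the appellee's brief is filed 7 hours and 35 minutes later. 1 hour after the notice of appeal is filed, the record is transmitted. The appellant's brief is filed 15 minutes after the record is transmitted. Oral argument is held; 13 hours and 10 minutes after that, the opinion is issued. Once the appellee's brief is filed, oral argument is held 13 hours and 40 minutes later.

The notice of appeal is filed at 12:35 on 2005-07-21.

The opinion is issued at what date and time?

00:15 on 2005-07-23

The notice of appeal is filed: 12:35 Jul 21, 2005.
The record is transmitted: 12:35 Jul 21, 2005 + 1h = 13:35 Jul 21, 2005.
The appellant's brief is filed: 13:35 Jul 21, 2005 + 15m = 13:50 Jul 21, 2005.
The appellee's brief is filed: 13:50 Jul 21, 2005 + 7h35m = 21:25 Jul 21, 2005.
Oral argument is held: 21:25 Jul 21, 2005 + 13h40m = 11:05 Jul 22, 2005.
The opinion is issued: 11:05 Jul 22, 2005 + 13h10m = 00:15 Jul 23, 2005.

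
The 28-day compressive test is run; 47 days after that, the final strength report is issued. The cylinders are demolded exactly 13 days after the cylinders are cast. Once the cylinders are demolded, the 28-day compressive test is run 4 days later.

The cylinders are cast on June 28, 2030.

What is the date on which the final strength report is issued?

August 31, 2030

The cylinders are cast: Jun 28, 2030.
The cylinders are demolded: Jun 28, 2030 + 13 days = Jul 11, 2030.
The 28-day compressive test is run: Jul 11, 2030 + 4 days = Jul 15, 2030.
The final strength report is issued: Jul 15, 2030 + 47 days = Aug 31, 2030.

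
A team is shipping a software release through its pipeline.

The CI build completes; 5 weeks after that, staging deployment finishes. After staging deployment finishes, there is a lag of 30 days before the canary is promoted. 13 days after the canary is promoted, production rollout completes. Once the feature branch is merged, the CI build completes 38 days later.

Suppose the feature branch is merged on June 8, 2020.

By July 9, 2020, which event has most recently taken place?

The feature branch is merged: Jun 8, 2020.
The CI build completes: Jun 8, 2020 + 38 days = Jul 16, 2020.
Staging deployment finishes: Jul 16, 2020 + 5 weeks = Aug 20, 2020.
The canary is promoted: Aug 20, 2020 + 30 days = Sep 19, 2020.
Production rollout completes: Sep 19, 2020 + 13 days = Oct 2, 2020.
Jul 9, 2020 falls between when the feature branch is merged (Jun 8, 2020) and when the CI build completes (Jul 16, 2020).

The feature branch is merged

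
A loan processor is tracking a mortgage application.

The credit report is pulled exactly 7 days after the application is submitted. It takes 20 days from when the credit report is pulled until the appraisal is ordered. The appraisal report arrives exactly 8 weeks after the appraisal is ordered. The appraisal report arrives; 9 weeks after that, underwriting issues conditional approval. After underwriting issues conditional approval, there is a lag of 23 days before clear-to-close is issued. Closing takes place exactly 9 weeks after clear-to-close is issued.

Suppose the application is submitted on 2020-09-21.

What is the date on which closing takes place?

The application is submitted: Sep 21, 2020.
The credit report is pulled: Sep 21, 2020 + 7 days = Sep 28, 2020.
The appraisal is ordered: Sep 28, 2020 + 20 days = Oct 18, 2020.
The appraisal report arrives: Oct 18, 2020 + 8 weeks = Dec 13, 2020.
Underwriting issues conditional approval: Dec 13, 2020 + 9 weeks = Feb 14, 2021.
Clear-to-close is issued: Feb 14, 2021 + 23 days = Mar 9, 2021.
Closing takes place: Mar 9, 2021 + 9 weeks = May 11, 2021.

2021-05-11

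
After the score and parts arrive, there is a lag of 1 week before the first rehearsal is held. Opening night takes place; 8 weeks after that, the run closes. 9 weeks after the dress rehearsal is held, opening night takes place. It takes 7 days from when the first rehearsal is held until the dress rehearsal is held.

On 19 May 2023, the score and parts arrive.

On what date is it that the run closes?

29 September 2023

The score and parts arrive: May 19, 2023.
The first rehearsal is held: May 19, 2023 + 1 week = May 26, 2023.
The dress rehearsal is held: May 26, 2023 + 7 days = Jun 2, 2023.
Opening night takes place: Jun 2, 2023 + 9 weeks = Aug 4, 2023.
The run closes: Aug 4, 2023 + 8 weeks = Sep 29, 2023.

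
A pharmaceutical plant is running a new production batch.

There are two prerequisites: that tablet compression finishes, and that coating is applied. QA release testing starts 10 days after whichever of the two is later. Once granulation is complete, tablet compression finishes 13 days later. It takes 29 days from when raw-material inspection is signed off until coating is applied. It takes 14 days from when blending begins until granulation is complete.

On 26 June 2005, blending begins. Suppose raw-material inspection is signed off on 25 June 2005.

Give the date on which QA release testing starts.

3 August 2005

Blending begins: Jun 26, 2005.
Granulation is complete: Jun 26, 2005 + 14 days = Jul 10, 2005.
Tablet compression finishes: Jul 10, 2005 + 13 days = Jul 23, 2005.
Raw-material inspection is signed off: Jun 25, 2005.
Coating is applied: Jun 25, 2005 + 29 days = Jul 24, 2005.
Both prerequisites met — tablet compression finishes (Jul 23, 2005), coating is applied (Jul 24, 2005); the later is Jul 24, 2005.
QA release testing starts: Jul 24, 2005 + 10 days = Aug 3, 2005.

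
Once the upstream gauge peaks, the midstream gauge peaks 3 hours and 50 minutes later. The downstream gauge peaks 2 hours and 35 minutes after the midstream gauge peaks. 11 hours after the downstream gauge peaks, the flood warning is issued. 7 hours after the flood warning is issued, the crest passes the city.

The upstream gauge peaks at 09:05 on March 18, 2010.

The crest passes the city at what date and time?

The upstream gauge peaks: 09:05 Mar 18, 2010.
The midstream gauge peaks: 09:05 Mar 18, 2010 + 3h50m = 12:55 Mar 18, 2010.
The downstream gauge peaks: 12:55 Mar 18, 2010 + 2h35m = 15:30 Mar 18, 2010.
The flood warning is issued: 15:30 Mar 18, 2010 + 11h = 02:30 Mar 19, 2010.
The crest passes the city: 02:30 Mar 19, 2010 + 7h = 09:30 Mar 19, 2010.

09:30 on March 19, 2010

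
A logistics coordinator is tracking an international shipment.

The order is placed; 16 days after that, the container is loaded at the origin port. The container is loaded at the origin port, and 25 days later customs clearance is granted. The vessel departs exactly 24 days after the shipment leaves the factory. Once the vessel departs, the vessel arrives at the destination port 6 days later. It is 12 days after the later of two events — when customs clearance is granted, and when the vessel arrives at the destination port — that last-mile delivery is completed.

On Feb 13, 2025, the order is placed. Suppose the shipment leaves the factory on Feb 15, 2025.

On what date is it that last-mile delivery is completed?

Apr 7, 2025

The order is placed: Feb 13, 2025.
The container is loaded at the origin port: Feb 13, 2025 + 16 days = Mar 1, 2025.
Customs clearance is granted: Mar 1, 2025 + 25 days = Mar 26, 2025.
The shipment leaves the factory: Feb 15, 2025.
The vessel departs: Feb 15, 2025 + 24 days = Mar 11, 2025.
The vessel arrives at the destination port: Mar 11, 2025 + 6 days = Mar 17, 2025.
Both prerequisites met — customs clearance is granted (Mar 26, 2025), the vessel arrives at the destination port (Mar 17, 2025); the later is Mar 26, 2025.
Last-mile delivery is completed: Mar 26, 2025 + 12 days = Apr 7, 2025.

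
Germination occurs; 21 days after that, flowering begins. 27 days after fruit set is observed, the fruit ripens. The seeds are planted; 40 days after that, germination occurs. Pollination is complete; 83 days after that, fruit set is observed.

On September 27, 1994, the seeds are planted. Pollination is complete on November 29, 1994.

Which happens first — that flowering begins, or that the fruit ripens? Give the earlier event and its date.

The seeds are planted: Sep 27, 1994.
Germination occurs: Sep 27, 1994 + 40 days = Nov 6, 1994.
Flowering begins: Nov 6, 1994 + 21 days = Nov 27, 1994.
Pollination is complete: Nov 29, 1994.
Fruit set is observed: Nov 29, 1994 + 83 days = Feb 20, 1995.
The fruit ripens: Feb 20, 1995 + 27 days = Mar 19, 1995.
Comparing: flowering begins on Nov 27, 1994 vs the fruit ripens on Mar 19, 1995. Earlier: flowering begins.

Flowering begins — November 27, 1994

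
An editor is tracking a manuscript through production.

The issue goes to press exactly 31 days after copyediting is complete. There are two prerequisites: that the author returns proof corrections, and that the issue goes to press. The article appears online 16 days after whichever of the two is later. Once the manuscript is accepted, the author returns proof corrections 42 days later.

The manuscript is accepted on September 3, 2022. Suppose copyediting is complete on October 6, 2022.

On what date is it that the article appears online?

November 22, 2022

The manuscript is accepted: Sep 3, 2022.
The author returns proof corrections: Sep 3, 2022 + 42 days = Oct 15, 2022.
Copyediting is complete: Oct 6, 2022.
The issue goes to press: Oct 6, 2022 + 31 days = Nov 6, 2022.
Both prerequisites met — the author returns proof corrections (Oct 15, 2022), the issue goes to press (Nov 6, 2022); the later is Nov 6, 2022.
The article appears online: Nov 6, 2022 + 16 days = Nov 22, 2022.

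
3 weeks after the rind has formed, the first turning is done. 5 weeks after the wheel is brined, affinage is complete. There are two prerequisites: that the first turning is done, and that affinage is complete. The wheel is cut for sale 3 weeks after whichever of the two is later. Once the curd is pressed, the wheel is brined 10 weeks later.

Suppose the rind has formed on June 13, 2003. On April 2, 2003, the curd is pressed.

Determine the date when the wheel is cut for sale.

August 6, 2003

The rind has formed: Jun 13, 2003.
The first turning is done: Jun 13, 2003 + 3 weeks = Jul 4, 2003.
The curd is pressed: Apr 2, 2003.
The wheel is brined: Apr 2, 2003 + 10 weeks = Jun 11, 2003.
Affinage is complete: Jun 11, 2003 + 5 weeks = Jul 16, 2003.
Both prerequisites met — the first turning is done (Jul 4, 2003), affinage is complete (Jul 16, 2003); the later is Jul 16, 2003.
The wheel is cut for sale: Jul 16, 2003 + 3 weeks = Aug 6, 2003.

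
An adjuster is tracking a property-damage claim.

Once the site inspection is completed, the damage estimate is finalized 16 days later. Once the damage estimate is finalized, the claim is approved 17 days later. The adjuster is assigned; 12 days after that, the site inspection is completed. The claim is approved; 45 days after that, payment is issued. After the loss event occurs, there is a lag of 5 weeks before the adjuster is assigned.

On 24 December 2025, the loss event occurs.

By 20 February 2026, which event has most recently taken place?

The loss event occurs: Dec 24, 2025.
The adjuster is assigned: Dec 24, 2025 + 5 weeks = Jan 28, 2026.
The site inspection is completed: Jan 28, 2026 + 12 days = Feb 9, 2026.
The damage estimate is finalized: Feb 9, 2026 + 16 days = Feb 25, 2026.
The claim is approved: Feb 25, 2026 + 17 days = Mar 14, 2026.
Payment is issued: Mar 14, 2026 + 45 days = Apr 28, 2026.
Feb 20, 2026 falls between when the site inspection is completed (Feb 9, 2026) and when the damage estimate is finalized (Feb 25, 2026).

The site inspection is completed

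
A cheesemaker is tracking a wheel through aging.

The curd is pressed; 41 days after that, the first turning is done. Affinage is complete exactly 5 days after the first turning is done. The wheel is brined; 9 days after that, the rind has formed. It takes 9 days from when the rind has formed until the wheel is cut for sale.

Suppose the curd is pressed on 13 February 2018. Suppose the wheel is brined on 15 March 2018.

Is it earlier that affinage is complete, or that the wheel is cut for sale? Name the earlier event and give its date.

The curd is pressed: Feb 13, 2018.
The first turning is done: Feb 13, 2018 + 41 days = Mar 26, 2018.
Affinage is complete: Mar 26, 2018 + 5 days = Mar 31, 2018.
The wheel is brined: Mar 15, 2018.
The rind has formed: Mar 15, 2018 + 9 days = Mar 24, 2018.
The wheel is cut for sale: Mar 24, 2018 + 9 days = Apr 2, 2018.
Comparing: affinage is complete on Mar 31, 2018 vs the wheel is cut for sale on Apr 2, 2018. Earlier: affinage is complete.

Affinage is complete — 31 March 2018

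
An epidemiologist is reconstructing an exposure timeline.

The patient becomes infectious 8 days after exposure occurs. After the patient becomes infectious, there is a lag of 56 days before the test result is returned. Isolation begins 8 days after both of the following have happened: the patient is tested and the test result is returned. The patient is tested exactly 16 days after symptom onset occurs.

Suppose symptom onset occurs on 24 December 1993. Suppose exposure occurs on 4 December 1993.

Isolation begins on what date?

Symptom onset occurs: Dec 24, 1993.
The patient is tested: Dec 24, 1993 + 16 days = Jan 9, 1994.
Exposure occurs: Dec 4, 1993.
The patient becomes infectious: Dec 4, 1993 + 8 days = Dec 12, 1993.
The test result is returned: Dec 12, 1993 + 56 days = Feb 6, 1994.
Both prerequisites met — the patient is tested (Jan 9, 1994), the test result is returned (Feb 6, 1994); the later is Feb 6, 1994.
Isolation begins: Feb 6, 1994 + 8 days = Feb 14, 1994.

14 February 1994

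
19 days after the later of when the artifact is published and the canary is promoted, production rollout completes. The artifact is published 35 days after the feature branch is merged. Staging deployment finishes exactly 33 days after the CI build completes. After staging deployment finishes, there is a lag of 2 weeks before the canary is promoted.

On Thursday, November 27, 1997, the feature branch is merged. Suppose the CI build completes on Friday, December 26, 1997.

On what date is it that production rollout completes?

The feature branch is merged: Nov 27, 1997.
The artifact is published: Nov 27, 1997 + 35 days = Jan 1, 1998.
The CI build completes: Dec 26, 1997.
Staging deployment finishes: Dec 26, 1997 + 33 days = Jan 28, 1998.
The canary is promoted: Jan 28, 1998 + 2 weeks = Feb 11, 1998.
Both prerequisites met — the artifact is published (Jan 1, 1998), the canary is promoted (Feb 11, 1998); the later is Feb 11, 1998.
Production rollout completes: Feb 11, 1998 + 19 days = Mar 2, 1998.

Monday, March 2, 1998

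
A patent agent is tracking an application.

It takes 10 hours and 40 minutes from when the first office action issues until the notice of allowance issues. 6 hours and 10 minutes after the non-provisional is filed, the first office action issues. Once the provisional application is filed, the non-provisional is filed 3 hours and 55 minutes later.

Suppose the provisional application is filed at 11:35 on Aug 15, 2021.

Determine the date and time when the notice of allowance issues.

08:20 on Aug 16, 2021

The provisional application is filed: 11:35 Aug 15, 2021.
The non-provisional is filed: 11:35 Aug 15, 2021 + 3h55m = 15:30 Aug 15, 2021.
The first office action issues: 15:30 Aug 15, 2021 + 6h10m = 21:40 Aug 15, 2021.
The notice of allowance issues: 21:40 Aug 15, 2021 + 10h40m = 08:20 Aug 16, 2021.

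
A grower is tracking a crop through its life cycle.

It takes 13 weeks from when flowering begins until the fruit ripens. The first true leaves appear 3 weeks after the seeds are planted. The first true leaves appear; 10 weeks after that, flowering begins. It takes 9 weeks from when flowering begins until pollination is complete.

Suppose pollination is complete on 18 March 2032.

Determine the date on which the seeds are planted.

Pollination is complete: Mar 18, 2032.
Flowering begins: Mar 18, 2032 − 9 weeks = Jan 15, 2032.
The first true leaves appear: Jan 15, 2032 − 10 weeks = Nov 6, 2031.
The seeds are planted: Nov 6, 2031 − 3 weeks = Oct 16, 2031.

16 October 2031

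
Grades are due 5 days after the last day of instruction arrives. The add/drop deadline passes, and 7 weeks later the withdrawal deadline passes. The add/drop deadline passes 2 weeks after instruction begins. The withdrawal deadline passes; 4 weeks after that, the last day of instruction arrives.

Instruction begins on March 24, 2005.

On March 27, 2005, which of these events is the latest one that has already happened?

Instruction begins

Instruction begins: Mar 24, 2005.
The add/drop deadline passes: Mar 24, 2005 + 2 weeks = Apr 7, 2005.
The withdrawal deadline passes: Apr 7, 2005 + 7 weeks = May 26, 2005.
The last day of instruction arrives: May 26, 2005 + 4 weeks = Jun 23, 2005.
Grades are due: Jun 23, 2005 + 5 days = Jun 28, 2005.
Mar 27, 2005 falls between when instruction begins (Mar 24, 2005) and when the add/drop deadline passes (Apr 7, 2005).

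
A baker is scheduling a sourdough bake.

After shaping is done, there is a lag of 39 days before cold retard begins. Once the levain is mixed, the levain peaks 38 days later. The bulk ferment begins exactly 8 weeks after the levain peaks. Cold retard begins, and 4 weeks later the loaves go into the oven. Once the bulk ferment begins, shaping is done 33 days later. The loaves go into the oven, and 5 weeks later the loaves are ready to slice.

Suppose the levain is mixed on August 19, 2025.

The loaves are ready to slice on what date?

April 5, 2026

The levain is mixed: Aug 19, 2025.
The levain peaks: Aug 19, 2025 + 38 days = Sep 26, 2025.
The bulk ferment begins: Sep 26, 2025 + 8 weeks = Nov 21, 2025.
Shaping is done: Nov 21, 2025 + 33 days = Dec 24, 2025.
Cold retard begins: Dec 24, 2025 + 39 days = Feb 1, 2026.
The loaves go into the oven: Feb 1, 2026 + 4 weeks = Mar 1, 2026.
The loaves are ready to slice: Mar 1, 2026 + 5 weeks = Apr 5, 2026.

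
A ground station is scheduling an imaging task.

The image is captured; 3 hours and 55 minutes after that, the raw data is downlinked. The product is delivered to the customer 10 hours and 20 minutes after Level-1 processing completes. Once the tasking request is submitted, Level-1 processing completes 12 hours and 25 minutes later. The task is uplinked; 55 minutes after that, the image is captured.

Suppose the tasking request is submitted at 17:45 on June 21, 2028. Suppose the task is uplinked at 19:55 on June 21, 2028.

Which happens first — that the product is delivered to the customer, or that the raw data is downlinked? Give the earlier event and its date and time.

The tasking request is submitted: 17:45 Jun 21, 2028.
Level-1 processing completes: 17:45 Jun 21, 2028 + 12h25m = 06:10 Jun 22, 2028.
The product is delivered to the customer: 06:10 Jun 22, 2028 + 10h20m = 16:30 Jun 22, 2028.
The task is uplinked: 19:55 Jun 21, 2028.
The image is captured: 19:55 Jun 21, 2028 + 55m = 20:50 Jun 21, 2028.
The raw data is downlinked: 20:50 Jun 21, 2028 + 3h55m = 00:45 Jun 22, 2028.
Comparing: the product is delivered to the customer at 16:30 Jun 22, 2028 vs the raw data is downlinked at 00:45 Jun 22, 2028. Earlier: the raw data is downlinked.

The raw data is downlinked — 00:45 on June 22, 2028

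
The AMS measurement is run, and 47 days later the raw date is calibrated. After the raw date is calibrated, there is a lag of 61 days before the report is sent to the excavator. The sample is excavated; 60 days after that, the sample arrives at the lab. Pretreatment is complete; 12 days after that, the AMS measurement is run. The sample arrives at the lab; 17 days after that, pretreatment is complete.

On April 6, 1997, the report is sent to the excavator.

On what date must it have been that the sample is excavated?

September 21, 1996

The report is sent to the excavator: Apr 6, 1997.
The raw date is calibrated: Apr 6, 1997 − 61 days = Feb 4, 1997.
The AMS measurement is run: Feb 4, 1997 − 47 days = Dec 19, 1996.
Pretreatment is complete: Dec 19, 1996 − 12 days = Dec 7, 1996.
The sample arrives at the lab: Dec 7, 1996 − 17 days = Nov 20, 1996.
The sample is excavated: Nov 20, 1996 − 60 days = Sep 21, 1996.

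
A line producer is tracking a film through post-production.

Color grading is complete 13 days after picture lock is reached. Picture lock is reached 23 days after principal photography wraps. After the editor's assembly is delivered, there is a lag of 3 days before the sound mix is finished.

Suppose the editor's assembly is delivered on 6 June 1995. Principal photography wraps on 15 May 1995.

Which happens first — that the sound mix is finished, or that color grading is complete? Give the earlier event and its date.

The editor's assembly is delivered: Jun 6, 1995.
The sound mix is finished: Jun 6, 1995 + 3 days = Jun 9, 1995.
Principal photography wraps: May 15, 1995.
Picture lock is reached: May 15, 1995 + 23 days = Jun 7, 1995.
Color grading is complete: Jun 7, 1995 + 13 days = Jun 20, 1995.
Comparing: the sound mix is finished on Jun 9, 1995 vs color grading is complete on Jun 20, 1995. Earlier: the sound mix is finished.

The sound mix is finished — 9 June 1995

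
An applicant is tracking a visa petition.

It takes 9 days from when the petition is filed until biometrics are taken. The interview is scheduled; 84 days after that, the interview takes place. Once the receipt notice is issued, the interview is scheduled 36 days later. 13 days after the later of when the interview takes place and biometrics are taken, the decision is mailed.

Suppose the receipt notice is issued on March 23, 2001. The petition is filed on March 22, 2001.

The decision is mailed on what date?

August 3, 2001

The receipt notice is issued: Mar 23, 2001.
The interview is scheduled: Mar 23, 2001 + 36 days = Apr 28, 2001.
The interview takes place: Apr 28, 2001 + 84 days = Jul 21, 2001.
The petition is filed: Mar 22, 2001.
Biometrics are taken: Mar 22, 2001 + 9 days = Mar 31, 2001.
Both prerequisites met — the interview takes place (Jul 21, 2001), biometrics are taken (Mar 31, 2001); the later is Jul 21, 2001.
The decision is mailed: Jul 21, 2001 + 13 days = Aug 3, 2001.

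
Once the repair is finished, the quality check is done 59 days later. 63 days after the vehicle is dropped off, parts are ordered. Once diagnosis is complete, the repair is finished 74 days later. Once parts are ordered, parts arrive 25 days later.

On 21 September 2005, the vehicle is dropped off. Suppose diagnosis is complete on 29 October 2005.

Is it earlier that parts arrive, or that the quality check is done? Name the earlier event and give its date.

Parts arrive — 18 December 2005

The vehicle is dropped off: Sep 21, 2005.
Parts are ordered: Sep 21, 2005 + 63 days = Nov 23, 2005.
Parts arrive: Nov 23, 2005 + 25 days = Dec 18, 2005.
Diagnosis is complete: Oct 29, 2005.
The repair is finished: Oct 29, 2005 + 74 days = Jan 11, 2006.
The quality check is done: Jan 11, 2006 + 59 days = Mar 11, 2006.
Comparing: parts arrive on Dec 18, 2005 vs the quality check is done on Mar 11, 2006. Earlier: parts arrive.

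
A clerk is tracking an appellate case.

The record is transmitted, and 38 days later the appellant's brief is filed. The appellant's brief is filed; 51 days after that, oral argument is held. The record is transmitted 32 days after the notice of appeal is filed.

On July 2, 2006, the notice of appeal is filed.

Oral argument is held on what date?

October 31, 2006

The notice of appeal is filed: Jul 2, 2006.
The record is transmitted: Jul 2, 2006 + 32 days = Aug 3, 2006.
The appellant's brief is filed: Aug 3, 2006 + 38 days = Sep 10, 2006.
Oral argument is held: Sep 10, 2006 + 51 days = Oct 31, 2006.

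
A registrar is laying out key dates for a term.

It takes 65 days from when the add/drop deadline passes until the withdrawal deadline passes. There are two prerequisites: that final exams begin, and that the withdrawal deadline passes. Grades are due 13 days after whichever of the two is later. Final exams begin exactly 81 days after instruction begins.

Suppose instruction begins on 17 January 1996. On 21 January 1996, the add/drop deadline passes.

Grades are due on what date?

20 April 1996

Instruction begins: Jan 17, 1996.
Final exams begin: Jan 17, 1996 + 81 days = Apr 7, 1996.
The add/drop deadline passes: Jan 21, 1996.
The withdrawal deadline passes: Jan 21, 1996 + 65 days = Mar 26, 1996.
Both prerequisites met — final exams begin (Apr 7, 1996), the withdrawal deadline passes (Mar 26, 1996); the later is Apr 7, 1996.
Grades are due: Apr 7, 1996 + 13 days = Apr 20, 1996.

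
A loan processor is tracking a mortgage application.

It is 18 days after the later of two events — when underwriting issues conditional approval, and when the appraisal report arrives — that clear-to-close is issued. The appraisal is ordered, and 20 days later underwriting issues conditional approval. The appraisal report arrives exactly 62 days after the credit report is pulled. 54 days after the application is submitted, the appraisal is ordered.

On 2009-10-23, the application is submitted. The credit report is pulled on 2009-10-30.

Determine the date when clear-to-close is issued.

2010-01-23

The application is submitted: Oct 23, 2009.
The appraisal is ordered: Oct 23, 2009 + 54 days = Dec 16, 2009.
Underwriting issues conditional approval: Dec 16, 2009 + 20 days = Jan 5, 2010.
The credit report is pulled: Oct 30, 2009.
The appraisal report arrives: Oct 30, 2009 + 62 days = Dec 31, 2009.
Both prerequisites met — underwriting issues conditional approval (Jan 5, 2010), the appraisal report arrives (Dec 31, 2009); the later is Jan 5, 2010.
Clear-to-close is issued: Jan 5, 2010 + 18 days = Jan 23, 2010.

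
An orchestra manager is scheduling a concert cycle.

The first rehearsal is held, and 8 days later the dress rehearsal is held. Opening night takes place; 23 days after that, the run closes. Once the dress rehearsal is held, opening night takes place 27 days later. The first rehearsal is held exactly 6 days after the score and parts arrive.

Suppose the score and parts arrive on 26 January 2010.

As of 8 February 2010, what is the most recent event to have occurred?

The first rehearsal is held

The score and parts arrive: Jan 26, 2010.
The first rehearsal is held: Jan 26, 2010 + 6 days = Feb 1, 2010.
The dress rehearsal is held: Feb 1, 2010 + 8 days = Feb 9, 2010.
Opening night takes place: Feb 9, 2010 + 27 days = Mar 8, 2010.
The run closes: Mar 8, 2010 + 23 days = Mar 31, 2010.
Feb 8, 2010 falls between when the first rehearsal is held (Feb 1, 2010) and when the dress rehearsal is held (Feb 9, 2010).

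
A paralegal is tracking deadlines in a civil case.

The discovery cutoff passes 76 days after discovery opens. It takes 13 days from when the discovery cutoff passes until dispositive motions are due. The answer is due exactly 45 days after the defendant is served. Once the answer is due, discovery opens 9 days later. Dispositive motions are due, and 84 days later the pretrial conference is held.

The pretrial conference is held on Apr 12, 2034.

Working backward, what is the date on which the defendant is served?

Aug 28, 2033

The pretrial conference is held: Apr 12, 2034.
Dispositive motions are due: Apr 12, 2034 − 84 days = Jan 18, 2034.
The discovery cutoff passes: Jan 18, 2034 − 13 days = Jan 5, 2034.
Discovery opens: Jan 5, 2034 − 76 days = Oct 21, 2033.
The answer is due: Oct 21, 2033 − 9 days = Oct 12, 2033.
The defendant is served: Oct 12, 2033 − 45 days = Aug 28, 2033.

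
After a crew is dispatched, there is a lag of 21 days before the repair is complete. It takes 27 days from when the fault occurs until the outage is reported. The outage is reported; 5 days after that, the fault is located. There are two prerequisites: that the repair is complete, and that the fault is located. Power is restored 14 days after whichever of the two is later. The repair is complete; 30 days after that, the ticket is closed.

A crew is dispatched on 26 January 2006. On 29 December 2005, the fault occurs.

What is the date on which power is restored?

2 March 2006

A crew is dispatched: Jan 26, 2006.
The repair is complete: Jan 26, 2006 + 21 days = Feb 16, 2006.
The fault occurs: Dec 29, 2005.
The outage is reported: Dec 29, 2005 + 27 days = Jan 25, 2006.
The fault is located: Jan 25, 2006 + 5 days = Jan 30, 2006.
Both prerequisites met — the repair is complete (Feb 16, 2006), the fault is located (Jan 30, 2006); the later is Feb 16, 2006.
Power is restored: Feb 16, 2006 + 14 days = Mar 2, 2006.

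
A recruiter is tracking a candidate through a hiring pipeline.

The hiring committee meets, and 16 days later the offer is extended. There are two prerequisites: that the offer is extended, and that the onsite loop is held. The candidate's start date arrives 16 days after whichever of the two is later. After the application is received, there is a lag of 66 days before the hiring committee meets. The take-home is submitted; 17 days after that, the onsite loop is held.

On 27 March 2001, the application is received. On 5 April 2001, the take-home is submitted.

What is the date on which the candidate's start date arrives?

3 July 2001

The application is received: Mar 27, 2001.
The hiring committee meets: Mar 27, 2001 + 66 days = Jun 1, 2001.
The offer is extended: Jun 1, 2001 + 16 days = Jun 17, 2001.
The take-home is submitted: Apr 5, 2001.
The onsite loop is held: Apr 5, 2001 + 17 days = Apr 22, 2001.
Both prerequisites met — the offer is extended (Jun 17, 2001), the onsite loop is held (Apr 22, 2001); the later is Jun 17, 2001.
The candidate's start date arrives: Jun 17, 2001 + 16 days = Jul 3, 2001.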